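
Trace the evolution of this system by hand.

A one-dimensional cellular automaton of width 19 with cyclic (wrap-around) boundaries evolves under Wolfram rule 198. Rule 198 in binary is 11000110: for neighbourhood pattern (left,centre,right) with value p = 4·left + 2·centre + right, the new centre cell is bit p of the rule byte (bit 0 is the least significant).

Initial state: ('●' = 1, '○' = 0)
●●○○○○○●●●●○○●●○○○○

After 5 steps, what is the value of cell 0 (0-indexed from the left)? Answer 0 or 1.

[0] ●●○○○○○●●●●○○●●○○○○
[1] ○●○○○○●○●●●○●○●○○○●
[2] ○●○○○●●○○●●○●○●○○●●
[3] ○●○○●○●○●○●○●○●○●○●
[4] ○●○●●○●○●○●○●○●○●○●
[5] ○●○○●○●○●○●○●○●○●○●

0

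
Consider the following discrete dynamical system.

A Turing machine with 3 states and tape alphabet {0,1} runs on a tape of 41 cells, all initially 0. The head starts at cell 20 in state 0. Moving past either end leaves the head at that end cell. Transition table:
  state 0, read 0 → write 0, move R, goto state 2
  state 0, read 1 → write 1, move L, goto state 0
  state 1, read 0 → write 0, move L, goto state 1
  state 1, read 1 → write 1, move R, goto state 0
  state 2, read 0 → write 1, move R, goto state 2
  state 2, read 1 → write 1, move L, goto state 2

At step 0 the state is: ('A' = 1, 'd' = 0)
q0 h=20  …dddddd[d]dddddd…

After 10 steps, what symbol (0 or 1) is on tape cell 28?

1

t=0: q0 h=20  …dddddd[d]dddddd…
t=1: q2 h=21  …dddddd[d]dddddd…
t=2: q2 h=22  …dddddA[d]dddddd…
t=3: q2 h=23  …ddddAA[d]dddddd…
t=4: q2 h=24  …dddAAA[d]dddddd…
t=5: q2 h=25  …ddAAAA[d]dddddd…
t=6: q2 h=26  …dAAAAA[d]dddddd…
t=7: q2 h=27  …AAAAAA[d]dddddd…
t=8: q2 h=28  …AAAAAA[d]dddddd…
t=9: q2 h=29  …AAAAAA[d]dddddd…
t=10: q2 h=30  …AAAAAA[d]dddddd…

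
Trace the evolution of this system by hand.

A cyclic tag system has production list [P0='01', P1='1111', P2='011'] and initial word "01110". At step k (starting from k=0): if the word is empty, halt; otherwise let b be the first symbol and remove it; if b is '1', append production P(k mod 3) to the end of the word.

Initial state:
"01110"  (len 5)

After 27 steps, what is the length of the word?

40

[0] "01110"  (len 5)
[1] "1110"  (len 4)
[2] "1101111"  (len 7)
[3] "101111011"  (len 9)
[4] "0111101101"  (len 10)
[5] "111101101"  (len 9)
[6] "11101101011"  (len 11)
[7] "110110101101"  (len 12)
[8] "101101011011111"  (len 15)
[9] "01101011011111011"  (len 17)
[10] "1101011011111011"  (len 16)
[11] "1010110111110111111"  (len 19)
[12] "010110111110111111011"  (len 21)
[13] "10110111110111111011"  (len 20)
[14] "01101111101111110111111"  (len 23)
[15] "1101111101111110111111"  (len 22)
[16] "10111110111111011111101"  (len 23)
[17] "01111101111110111111011111"  (len 26)
[18] "1111101111110111111011111"  (len 25)
[19] "11110111111011111101111101"  (len 26)
[20] "11101111110111111011111011111"  (len 29)
[21] "1101111110111111011111011111011"  (len 31)
[22] "10111111011111101111101111101101"  (len 32)
[23] "01111110111111011111011111011011111"  (len 35)
[24] "1111110111111011111011111011011111"  (len 34)
[25] "11111011111101111101111101101111101"  (len 35)
[26] "11110111111011111011111011011111011111"  (len 38)
[27] "1110111111011111011111011011111011111011"  (len 40)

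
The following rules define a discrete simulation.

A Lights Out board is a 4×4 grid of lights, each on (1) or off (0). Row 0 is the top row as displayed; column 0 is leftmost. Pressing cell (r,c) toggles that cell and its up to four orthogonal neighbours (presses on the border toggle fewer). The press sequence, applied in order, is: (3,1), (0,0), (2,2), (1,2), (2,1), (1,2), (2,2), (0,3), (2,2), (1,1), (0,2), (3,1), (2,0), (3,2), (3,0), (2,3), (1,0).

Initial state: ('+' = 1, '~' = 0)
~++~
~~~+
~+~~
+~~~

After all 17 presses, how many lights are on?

0) ~++~
~~~+
~+~~
+~~~
1) ~++~
~~~+
~~~~
~++~
2) +~+~
+~~+
~~~~
~++~
3) +~+~
+~++
~+++
~+~~
4) +~~~
++~~
~+~+
~+~~
5) +~~~
+~~~
+~++
~~~~
6) +~+~
++++
+~~+
~~~~
7) +~+~
++~+
+++~
~~+~
8) +~~+
++~~
+++~
~~+~
9) +~~+
+++~
+~~+
~~~~
10) ++~+
~~~~
++~+
~~~~
11) +~+~
~~+~
++~+
~~~~
12) +~+~
~~+~
+~~+
+++~
13) +~+~
+~+~
~+~+
~++~
14) +~+~
+~+~
~+++
~~~+
15) +~+~
+~+~
++++
++~+
16) +~+~
+~++
++~~
++~~
17) ~~+~
~+++
~+~~
++~~

7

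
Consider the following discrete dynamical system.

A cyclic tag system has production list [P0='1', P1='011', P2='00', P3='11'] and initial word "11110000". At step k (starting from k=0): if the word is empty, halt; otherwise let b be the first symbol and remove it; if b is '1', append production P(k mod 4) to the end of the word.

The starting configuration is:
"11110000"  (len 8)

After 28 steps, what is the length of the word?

11

k=0  "11110000"  (len 8)
k=1  "11100001"  (len 8)
k=2  "1100001011"  (len 10)
k=3  "10000101100"  (len 11)
k=4  "000010110011"  (len 12)
k=5  "00010110011"  (len 11)
k=6  "0010110011"  (len 10)
k=7  "010110011"  (len 9)
k=8  "10110011"  (len 8)
k=9  "01100111"  (len 8)
k=10  "1100111"  (len 7)
k=11  "10011100"  (len 8)
k=12  "001110011"  (len 9)
k=13  "01110011"  (len 8)
k=14  "1110011"  (len 7)
k=15  "11001100"  (len 8)
k=16  "100110011"  (len 9)
k=17  "001100111"  (len 9)
k=18  "01100111"  (len 8)
k=19  "1100111"  (len 7)
k=20  "10011111"  (len 8)
k=21  "00111111"  (len 8)
k=22  "0111111"  (len 7)
k=23  "111111"  (len 6)
k=24  "1111111"  (len 7)
k=25  "1111111"  (len 7)
k=26  "111111011"  (len 9)
k=27  "1111101100"  (len 10)
k=28  "11110110011"  (len 11)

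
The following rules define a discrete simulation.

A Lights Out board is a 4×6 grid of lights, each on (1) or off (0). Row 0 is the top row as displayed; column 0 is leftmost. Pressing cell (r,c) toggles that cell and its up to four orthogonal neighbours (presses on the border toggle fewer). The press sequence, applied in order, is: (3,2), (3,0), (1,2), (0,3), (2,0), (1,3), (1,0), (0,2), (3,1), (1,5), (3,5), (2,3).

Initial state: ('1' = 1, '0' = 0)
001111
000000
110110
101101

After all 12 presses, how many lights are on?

0) 001111
000000
110110
101101
1) 001111
000000
111110
110001
2) 001111
000000
011110
000001
3) 000111
011100
010110
000001
4) 001001
011000
010110
000001
5) 001001
111000
100110
100001
6) 001101
110110
100010
100001
7) 101101
000110
000010
100001
8) 110001
001110
000010
100001
9) 110001
001110
010010
011001
10) 110000
001101
010011
011001
11) 110000
001101
010010
011010
12) 110000
001001
011100
011110

11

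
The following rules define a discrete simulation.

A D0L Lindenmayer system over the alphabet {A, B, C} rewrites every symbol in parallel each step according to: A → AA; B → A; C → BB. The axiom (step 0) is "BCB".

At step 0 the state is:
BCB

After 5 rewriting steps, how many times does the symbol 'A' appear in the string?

48

k=0  BCB
k=1  ABBA
k=2  AAAAAA
k=3  AAAAAAAAAAAA
k=4  AAAAAAAAAAAAAAAAAAAAAAAA
k=5  AAAAAAAAAAAAAAAAAAAAAAAAAAAAAAAAAAAAAAAAAAAAAAAA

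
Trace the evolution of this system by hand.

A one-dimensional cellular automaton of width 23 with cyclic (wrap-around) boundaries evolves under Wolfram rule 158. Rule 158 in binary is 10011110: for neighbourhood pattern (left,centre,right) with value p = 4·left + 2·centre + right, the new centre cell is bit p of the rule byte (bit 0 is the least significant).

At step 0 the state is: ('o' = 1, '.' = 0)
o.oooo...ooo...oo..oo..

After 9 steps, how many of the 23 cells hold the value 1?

step 0: o.oooo...ooo...oo..oo..
step 1: o.ooo.o.ooo.o.oo.ooo.oo
step 2: ..oo..o.oo..o.o..oo..oo
step 3: ooo.ooo.o.ooo.oooo.ooo.
step 4: oo..oo..o.oo..ooo..oo..
step 5: o.ooo.ooo.o.oooo.ooo.oo
step 6: ..oo..oo..o.ooo..oo..oo
step 7: ooo.ooo.ooo.oo.ooo.ooo.
step 8: oo..oo..oo..o..oo..oo..
step 9: o.ooo.ooo.oooooo.ooo.oo

18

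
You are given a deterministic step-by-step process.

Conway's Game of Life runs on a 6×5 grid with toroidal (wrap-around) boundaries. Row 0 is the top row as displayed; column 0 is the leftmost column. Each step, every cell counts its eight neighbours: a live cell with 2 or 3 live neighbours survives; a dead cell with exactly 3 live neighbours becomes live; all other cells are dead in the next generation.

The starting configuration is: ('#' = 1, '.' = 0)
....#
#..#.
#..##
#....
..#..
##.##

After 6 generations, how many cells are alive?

6

step 0: ....#
#..#.
#..##
#....
..#..
##.##
step 1: .##..
#..#.
##.#.
##.#.
..##.
#####
step 2: .....
#..#.
...#.
#..#.
.....
#...#
step 3: #....
....#
..##.
....#
#....
.....
step 4: .....
...##
...##
...##
.....
.....
step 5: .....
...##
#.#..
...##
.....
.....
step 6: .....
...##
#.#..
...##
.....
.....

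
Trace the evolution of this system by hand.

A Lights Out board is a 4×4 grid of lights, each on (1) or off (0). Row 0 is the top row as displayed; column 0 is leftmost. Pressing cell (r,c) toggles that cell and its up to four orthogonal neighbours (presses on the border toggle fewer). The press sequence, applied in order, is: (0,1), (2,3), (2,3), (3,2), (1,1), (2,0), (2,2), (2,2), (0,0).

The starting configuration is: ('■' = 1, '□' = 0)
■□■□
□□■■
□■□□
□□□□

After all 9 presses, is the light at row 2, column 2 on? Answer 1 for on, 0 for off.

t=0: ■□■□
□□■■
□■□□
□□□□
t=1: □■□□
□■■■
□■□□
□□□□
t=2: □■□□
□■■□
□■■■
□□□■
t=3: □■□□
□■■■
□■□□
□□□□
t=4: □■□□
□■■■
□■■□
□■■■
t=5: □□□□
■□□■
□□■□
□■■■
t=6: □□□□
□□□■
■■■□
■■■■
t=7: □□□□
□□■■
■□□■
■■□■
t=8: □□□□
□□□■
■■■□
■■■■
t=9: ■■□□
■□□■
■■■□
■■■■

1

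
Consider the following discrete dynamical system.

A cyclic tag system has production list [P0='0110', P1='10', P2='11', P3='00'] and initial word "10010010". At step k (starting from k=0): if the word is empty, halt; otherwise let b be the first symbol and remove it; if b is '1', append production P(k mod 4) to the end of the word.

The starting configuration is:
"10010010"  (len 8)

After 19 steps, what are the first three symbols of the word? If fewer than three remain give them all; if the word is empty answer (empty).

111

0) "10010010"  (len 8)
1) "00100100110"  (len 11)
2) "0100100110"  (len 10)
3) "100100110"  (len 9)
4) "0010011000"  (len 10)
5) "010011000"  (len 9)
6) "10011000"  (len 8)
7) "001100011"  (len 9)
8) "01100011"  (len 8)
9) "1100011"  (len 7)
10) "10001110"  (len 8)
11) "000111011"  (len 9)
12) "00111011"  (len 8)
13) "0111011"  (len 7)
14) "111011"  (len 6)
15) "1101111"  (len 7)
16) "10111100"  (len 8)
17) "01111000110"  (len 11)
18) "1111000110"  (len 10)
19) "11100011011"  (len 11)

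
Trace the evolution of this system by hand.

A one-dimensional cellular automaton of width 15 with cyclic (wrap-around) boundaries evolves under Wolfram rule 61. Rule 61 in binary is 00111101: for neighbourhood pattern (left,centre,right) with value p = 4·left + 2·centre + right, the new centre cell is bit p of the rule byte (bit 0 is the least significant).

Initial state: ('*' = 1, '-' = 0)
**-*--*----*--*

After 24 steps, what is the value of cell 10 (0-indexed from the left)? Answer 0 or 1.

gen 0: **-*--*----*--*
gen 1: --***-****-**-*
gen 2: *-*--**---**-**
gen 3: -***-*-**-*-**-
gen 4: -*--****-****-*
gen 5: ***-*---**---**
gen 6: ---****-*-**-*-
gen 7: **-*---****-***
gen 8: --****-*---**--
gen 9: *-*---****-*-**
gen 10: -****-*---****-
gen 11: -*---****-*---*
gen 12: ****-*---****-*
gen 13: ----****-*---**
gen 14: ***-*---****-*-
gen 15: *--****-*---***
gen 16: -*-*---****-*--
gen 17: -*****-*---****
gen 18: **----****-*---
gen 19: *-***-*---****-
gen 20: ***--****-*---*
gen 21: ---*-*---****-*
gen 22: **-*****-*---**
gen 23: --**----****-*-
gen 24: *-*-***-*---***

0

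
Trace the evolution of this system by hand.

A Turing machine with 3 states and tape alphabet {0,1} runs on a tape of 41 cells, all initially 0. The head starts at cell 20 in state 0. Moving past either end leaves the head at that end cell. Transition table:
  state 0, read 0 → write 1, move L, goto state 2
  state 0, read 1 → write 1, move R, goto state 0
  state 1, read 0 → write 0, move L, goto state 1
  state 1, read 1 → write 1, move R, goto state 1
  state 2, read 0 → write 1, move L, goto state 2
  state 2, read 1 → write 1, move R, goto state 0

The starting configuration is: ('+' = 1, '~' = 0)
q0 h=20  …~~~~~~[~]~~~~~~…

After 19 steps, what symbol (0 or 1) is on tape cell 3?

1

gen 0: q0 h=20  …~~~~~~[~]~~~~~~…
gen 1: q2 h=19  …~~~~~~[~]+~~~~~…
gen 2: q2 h=18  …~~~~~~[~]++~~~~…
gen 3: q2 h=17  …~~~~~~[~]+++~~~…
gen 4: q2 h=16  …~~~~~~[~]++++~~…
gen 5: q2 h=15  …~~~~~~[~]+++++~…
gen 6: q2 h=14  …~~~~~~[~]++++++…
gen 7: q2 h=13  …~~~~~~[~]++++++…
gen 8: q2 h=12  …~~~~~~[~]++++++…
gen 9: q2 h=11  …~~~~~~[~]++++++…
gen 10: q2 h=10  …~~~~~~[~]++++++…
gen 11: q2 h= 9  …~~~~~~[~]++++++…
gen 12: q2 h= 8  …~~~~~~[~]++++++…
gen 13: q2 h= 7  …~~~~~~[~]++++++…
gen 14: q2 h= 6  |~~~~~~[~]++++++…
gen 15: q2 h= 5  |~~~~~[~]++++++…
gen 16: q2 h= 4  |~~~~[~]++++++…
gen 17: q2 h= 3  |~~~[~]++++++…
gen 18: q2 h= 2  |~~[~]++++++…
gen 19: q2 h= 1  |~[~]++++++…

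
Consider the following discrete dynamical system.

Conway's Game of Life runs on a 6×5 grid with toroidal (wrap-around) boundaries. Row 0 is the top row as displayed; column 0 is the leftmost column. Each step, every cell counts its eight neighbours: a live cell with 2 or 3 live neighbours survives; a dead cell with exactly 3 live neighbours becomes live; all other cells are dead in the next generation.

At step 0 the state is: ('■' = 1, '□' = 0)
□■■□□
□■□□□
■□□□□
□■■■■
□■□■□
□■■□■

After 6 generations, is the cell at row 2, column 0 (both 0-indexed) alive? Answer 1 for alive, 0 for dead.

t=0: □■■□□
□■□□□
■□□□□
□■■■■
□■□■□
□■■□■
t=1: □□□■□
■■■□□
■□□■■
□■□■■
□□□□□
□□□□□
t=2: □■■□□
■■■□□
□□□□□
□□■■□
□□□□□
□□□□□
t=3: ■□■□□
■□■□□
□□□■□
□□□□□
□□□□□
□□□□□
t=4: □□□□□
□□■■■
□□□□□
□□□□□
□□□□□
□□□□□
t=5: □□□■□
□□□■□
□□□■□
□□□□□
□□□□□
□□□□□
t=6: □□□□□
□□■■■
□□□□□
□□□□□
□□□□□
□□□□□

0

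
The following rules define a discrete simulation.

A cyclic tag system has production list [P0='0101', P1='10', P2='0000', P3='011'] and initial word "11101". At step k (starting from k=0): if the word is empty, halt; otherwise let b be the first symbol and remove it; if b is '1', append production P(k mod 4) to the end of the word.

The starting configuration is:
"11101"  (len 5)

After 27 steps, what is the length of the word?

t=0: "11101"  (len 5)
t=1: "11010101"  (len 8)
t=2: "101010110"  (len 9)
t=3: "010101100000"  (len 12)
t=4: "10101100000"  (len 11)
t=5: "01011000000101"  (len 14)
t=6: "1011000000101"  (len 13)
t=7: "0110000001010000"  (len 16)
t=8: "110000001010000"  (len 15)
t=9: "100000010100000101"  (len 18)
t=10: "0000001010000010110"  (len 19)
t=11: "000001010000010110"  (len 18)
t=12: "00001010000010110"  (len 17)
t=13: "0001010000010110"  (len 16)
t=14: "001010000010110"  (len 15)
t=15: "01010000010110"  (len 14)
t=16: "1010000010110"  (len 13)
t=17: "0100000101100101"  (len 16)
t=18: "100000101100101"  (len 15)
t=19: "000001011001010000"  (len 18)
t=20: "00001011001010000"  (len 17)
t=21: "0001011001010000"  (len 16)
t=22: "001011001010000"  (len 15)
t=23: "01011001010000"  (len 14)
t=24: "1011001010000"  (len 13)
t=25: "0110010100000101"  (len 16)
t=26: "110010100000101"  (len 15)
t=27: "100101000001010000"  (len 18)

18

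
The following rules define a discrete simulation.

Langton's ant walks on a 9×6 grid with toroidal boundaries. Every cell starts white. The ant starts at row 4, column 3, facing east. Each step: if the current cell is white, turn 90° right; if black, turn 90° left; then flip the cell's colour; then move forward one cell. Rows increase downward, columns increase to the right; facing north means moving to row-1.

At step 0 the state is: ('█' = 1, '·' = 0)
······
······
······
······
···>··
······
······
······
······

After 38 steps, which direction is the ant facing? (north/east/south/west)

east

gen 0: ······
······
······
······
···>··
······
······
······
······
gen 1: ······
······
······
······
···█··
···v··
······
······
······
gen 2: ······
······
······
······
···█··
··<█··
······
······
······
gen 3: ······
······
······
······
··^█··
··██··
······
······
······
gen 4: ······
······
······
······
··█>··
··██··
······
······
······
gen 5: ······
······
······
···^··
··█···
··██··
······
······
······
gen 6: ······
······
······
···█>·
··█···
··██··
······
······
······
gen 7: ······
······
······
···██·
··█·v·
··██··
······
······
······
gen 8: ······
······
······
···██·
··█<█·
··██··
······
······
······
gen 9: ······
······
······
···^█·
··███·
··██··
······
······
······
gen 10: ······
······
······
··<·█·
··███·
··██··
······
······
······
gen 11: ······
······
··^···
··█·█·
··███·
··██··
······
······
······
gen 12: ······
······
··█>··
··█·█·
··███·
··██··
······
······
······
gen 13: ······
······
··██··
··█v█·
··███·
··██··
······
······
······
gen 14: ······
······
··██··
··<██·
··███·
··██··
······
······
······
gen 15: ······
······
··██··
···██·
··v██·
··██··
······
······
······
gen 16: ······
······
··██··
···██·
···>█·
··██··
······
······
······
gen 17: ······
······
··██··
···^█·
····█·
··██··
······
······
······
gen 18: ······
······
··██··
··<·█·
····█·
··██··
······
······
······
gen 19: ······
······
··^█··
··█·█·
····█·
··██··
······
······
······
gen 20: ······
······
·<·█··
··█·█·
····█·
··██··
······
······
······
gen 21: ······
·^····
·█·█··
··█·█·
····█·
··██··
······
······
······
gen 22: ······
·█>···
·█·█··
··█·█·
····█·
··██··
······
······
······
gen 23: ······
·██···
·█v█··
··█·█·
····█·
··██··
······
······
······
gen 24: ······
·██···
·<██··
··█·█·
····█·
··██··
······
······
······
gen 25: ······
·██···
··██··
·v█·█·
····█·
··██··
······
······
······
gen 26: ······
·██···
··██··
<██·█·
····█·
··██··
······
······
······
gen 27: ······
·██···
^·██··
███·█·
····█·
··██··
······
······
······
gen 28: ······
·██···
█>██··
███·█·
····█·
··██··
······
······
······
gen 29: ······
·██···
████··
█v█·█·
····█·
··██··
······
······
······
gen 30: ······
·██···
████··
█·>·█·
····█·
··██··
······
······
······
gen 31: ······
·██···
██^█··
█···█·
····█·
··██··
······
······
······
gen 32: ······
·██···
█<·█··
█···█·
····█·
··██··
······
······
······
gen 33: ······
·██···
█··█··
█v··█·
····█·
··██··
······
······
······
gen 34: ······
·██···
█··█··
<█··█·
····█·
··██··
······
······
······
gen 35: ······
·██···
█··█··
·█··█·
v···█·
··██··
······
······
······
gen 36: ······
·██···
█··█··
·█··█·
█···█<
··██··
······
······
······
gen 37: ······
·██···
█··█··
·█··█^
█···██
··██··
······
······
······
gen 38: ······
·██···
█··█··
>█··██
█···██
··██··
······
······
······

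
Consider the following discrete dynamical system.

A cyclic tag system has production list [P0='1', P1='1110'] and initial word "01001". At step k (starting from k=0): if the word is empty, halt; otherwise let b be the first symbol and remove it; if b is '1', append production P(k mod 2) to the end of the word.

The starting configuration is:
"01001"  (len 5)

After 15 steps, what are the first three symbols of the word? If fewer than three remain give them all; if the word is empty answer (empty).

gen 0: "01001"  (len 5)
gen 1: "1001"  (len 4)
gen 2: "0011110"  (len 7)
gen 3: "011110"  (len 6)
gen 4: "11110"  (len 5)
gen 5: "11101"  (len 5)
gen 6: "11011110"  (len 8)
gen 7: "10111101"  (len 8)
gen 8: "01111011110"  (len 11)
gen 9: "1111011110"  (len 10)
gen 10: "1110111101110"  (len 13)
gen 11: "1101111011101"  (len 13)
gen 12: "1011110111011110"  (len 16)
gen 13: "0111101110111101"  (len 16)
gen 14: "111101110111101"  (len 15)
gen 15: "111011101111011"  (len 15)

111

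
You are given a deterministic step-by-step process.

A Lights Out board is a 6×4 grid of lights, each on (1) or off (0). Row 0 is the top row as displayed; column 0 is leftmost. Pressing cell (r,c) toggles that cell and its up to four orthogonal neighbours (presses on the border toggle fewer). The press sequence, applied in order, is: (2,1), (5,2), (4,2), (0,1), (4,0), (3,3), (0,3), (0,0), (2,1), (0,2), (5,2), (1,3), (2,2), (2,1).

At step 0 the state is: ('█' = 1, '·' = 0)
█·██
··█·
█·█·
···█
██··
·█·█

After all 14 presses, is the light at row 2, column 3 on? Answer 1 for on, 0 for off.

[0] █·██
··█·
█·█·
···█
██··
·█·█
[1] █·██
·██·
·█··
·█·█
██··
·█·█
[2] █·██
·██·
·█··
·█·█
███·
··█·
[3] █·██
·██·
·█··
·███
█··█
····
[4] ·█·█
··█·
·█··
·███
█··█
····
[5] ·█·█
··█·
·█··
████
·█·█
█···
[6] ·█·█
··█·
·█·█
██··
·█··
█···
[7] ·██·
··██
·█·█
██··
·█··
█···
[8] █·█·
█·██
·█·█
██··
·█··
█···
[9] █·█·
████
█·██
█···
·█··
█···
[10] ██·█
██·█
█·██
█···
·█··
█···
[11] ██·█
██·█
█·██
█···
·██·
████
[12] ██··
███·
█·█·
█···
·██·
████
[13] ██··
██··
██·█
█·█·
·██·
████
[14] ██··
█···
··██
███·
·██·
████

1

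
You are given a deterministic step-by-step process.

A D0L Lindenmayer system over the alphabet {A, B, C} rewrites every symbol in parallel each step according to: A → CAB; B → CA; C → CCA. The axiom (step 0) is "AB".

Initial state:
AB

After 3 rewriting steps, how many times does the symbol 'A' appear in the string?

[0] AB
[1] CABCA
[2] CCACABCACCACAB
[3] CCACCACABCCACABCACCACABCCACCACABCCACABCA

14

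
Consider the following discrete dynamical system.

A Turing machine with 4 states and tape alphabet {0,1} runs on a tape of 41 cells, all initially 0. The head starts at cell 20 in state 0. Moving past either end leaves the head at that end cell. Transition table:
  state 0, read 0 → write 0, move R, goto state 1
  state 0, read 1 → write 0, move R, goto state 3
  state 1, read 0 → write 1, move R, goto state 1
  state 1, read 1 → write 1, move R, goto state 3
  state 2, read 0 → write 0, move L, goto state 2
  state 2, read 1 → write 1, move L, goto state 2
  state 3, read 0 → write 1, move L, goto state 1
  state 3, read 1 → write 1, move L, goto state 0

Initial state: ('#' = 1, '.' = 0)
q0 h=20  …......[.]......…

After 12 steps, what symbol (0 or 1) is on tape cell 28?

1

k=0  q0 h=20  …......[.]......…
k=1  q1 h=21  …......[.]......…
k=2  q1 h=22  ….....#[.]......…
k=3  q1 h=23  …....##[.]......…
k=4  q1 h=24  …...###[.]......…
k=5  q1 h=25  …..####[.]......…
k=6  q1 h=26  ….#####[.]......…
k=7  q1 h=27  …######[.]......…
k=8  q1 h=28  …######[.]......…
k=9  q1 h=29  …######[.]......…
k=10  q1 h=30  …######[.]......…
k=11  q1 h=31  …######[.]......…
k=12  q1 h=32  …######[.]......…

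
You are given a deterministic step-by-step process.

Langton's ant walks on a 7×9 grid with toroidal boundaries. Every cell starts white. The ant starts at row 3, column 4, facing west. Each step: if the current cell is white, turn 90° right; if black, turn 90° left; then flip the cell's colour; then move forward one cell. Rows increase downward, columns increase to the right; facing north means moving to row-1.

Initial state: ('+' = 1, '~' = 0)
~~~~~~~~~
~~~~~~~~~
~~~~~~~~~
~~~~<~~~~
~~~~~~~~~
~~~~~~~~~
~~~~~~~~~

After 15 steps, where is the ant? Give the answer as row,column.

0) ~~~~~~~~~
~~~~~~~~~
~~~~~~~~~
~~~~<~~~~
~~~~~~~~~
~~~~~~~~~
~~~~~~~~~
1) ~~~~~~~~~
~~~~~~~~~
~~~~^~~~~
~~~~+~~~~
~~~~~~~~~
~~~~~~~~~
~~~~~~~~~
2) ~~~~~~~~~
~~~~~~~~~
~~~~+>~~~
~~~~+~~~~
~~~~~~~~~
~~~~~~~~~
~~~~~~~~~
3) ~~~~~~~~~
~~~~~~~~~
~~~~++~~~
~~~~+v~~~
~~~~~~~~~
~~~~~~~~~
~~~~~~~~~
4) ~~~~~~~~~
~~~~~~~~~
~~~~++~~~
~~~~<+~~~
~~~~~~~~~
~~~~~~~~~
~~~~~~~~~
5) ~~~~~~~~~
~~~~~~~~~
~~~~++~~~
~~~~~+~~~
~~~~v~~~~
~~~~~~~~~
~~~~~~~~~
6) ~~~~~~~~~
~~~~~~~~~
~~~~++~~~
~~~~~+~~~
~~~<+~~~~
~~~~~~~~~
~~~~~~~~~
7) ~~~~~~~~~
~~~~~~~~~
~~~~++~~~
~~~^~+~~~
~~~++~~~~
~~~~~~~~~
~~~~~~~~~
8) ~~~~~~~~~
~~~~~~~~~
~~~~++~~~
~~~+>+~~~
~~~++~~~~
~~~~~~~~~
~~~~~~~~~
9) ~~~~~~~~~
~~~~~~~~~
~~~~++~~~
~~~+++~~~
~~~+v~~~~
~~~~~~~~~
~~~~~~~~~
10) ~~~~~~~~~
~~~~~~~~~
~~~~++~~~
~~~+++~~~
~~~+~>~~~
~~~~~~~~~
~~~~~~~~~
11) ~~~~~~~~~
~~~~~~~~~
~~~~++~~~
~~~+++~~~
~~~+~+~~~
~~~~~v~~~
~~~~~~~~~
12) ~~~~~~~~~
~~~~~~~~~
~~~~++~~~
~~~+++~~~
~~~+~+~~~
~~~~<+~~~
~~~~~~~~~
13) ~~~~~~~~~
~~~~~~~~~
~~~~++~~~
~~~+++~~~
~~~+^+~~~
~~~~++~~~
~~~~~~~~~
14) ~~~~~~~~~
~~~~~~~~~
~~~~++~~~
~~~+++~~~
~~~++>~~~
~~~~++~~~
~~~~~~~~~
15) ~~~~~~~~~
~~~~~~~~~
~~~~++~~~
~~~++^~~~
~~~++~~~~
~~~~++~~~
~~~~~~~~~

3,5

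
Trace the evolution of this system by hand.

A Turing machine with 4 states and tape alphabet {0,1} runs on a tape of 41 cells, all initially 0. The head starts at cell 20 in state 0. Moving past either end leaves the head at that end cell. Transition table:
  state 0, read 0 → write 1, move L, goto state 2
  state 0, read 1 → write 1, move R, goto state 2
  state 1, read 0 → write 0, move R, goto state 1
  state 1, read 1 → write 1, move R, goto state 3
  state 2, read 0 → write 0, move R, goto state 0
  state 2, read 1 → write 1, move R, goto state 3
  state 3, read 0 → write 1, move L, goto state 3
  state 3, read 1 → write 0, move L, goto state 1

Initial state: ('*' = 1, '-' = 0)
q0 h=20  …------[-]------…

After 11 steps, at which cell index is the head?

25

step 0: q0 h=20  …------[-]------…
step 1: q2 h=19  …------[-]*-----…
step 2: q0 h=20  …------[*]------…
step 3: q2 h=21  …-----*[-]------…
step 4: q0 h=22  …----*-[-]------…
step 5: q2 h=21  …-----*[-]*-----…
step 6: q0 h=22  …----*-[*]------…
step 7: q2 h=23  …---*-*[-]------…
step 8: q0 h=24  …--*-*-[-]------…
step 9: q2 h=23  …---*-*[-]*-----…
step 10: q0 h=24  …--*-*-[*]------…
step 11: q2 h=25  …-*-*-*[-]------…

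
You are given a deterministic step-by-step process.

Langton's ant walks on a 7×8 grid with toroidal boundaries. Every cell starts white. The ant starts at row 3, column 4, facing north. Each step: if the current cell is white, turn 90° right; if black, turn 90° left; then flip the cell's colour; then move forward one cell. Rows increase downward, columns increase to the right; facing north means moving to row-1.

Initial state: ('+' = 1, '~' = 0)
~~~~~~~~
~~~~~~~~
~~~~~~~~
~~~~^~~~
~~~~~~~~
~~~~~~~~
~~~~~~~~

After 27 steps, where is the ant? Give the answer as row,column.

k=0  ~~~~~~~~
~~~~~~~~
~~~~~~~~
~~~~^~~~
~~~~~~~~
~~~~~~~~
~~~~~~~~
k=1  ~~~~~~~~
~~~~~~~~
~~~~~~~~
~~~~+>~~
~~~~~~~~
~~~~~~~~
~~~~~~~~
k=2  ~~~~~~~~
~~~~~~~~
~~~~~~~~
~~~~++~~
~~~~~v~~
~~~~~~~~
~~~~~~~~
k=3  ~~~~~~~~
~~~~~~~~
~~~~~~~~
~~~~++~~
~~~~<+~~
~~~~~~~~
~~~~~~~~
k=4  ~~~~~~~~
~~~~~~~~
~~~~~~~~
~~~~^+~~
~~~~++~~
~~~~~~~~
~~~~~~~~
k=5  ~~~~~~~~
~~~~~~~~
~~~~~~~~
~~~<~+~~
~~~~++~~
~~~~~~~~
~~~~~~~~
k=6  ~~~~~~~~
~~~~~~~~
~~~^~~~~
~~~+~+~~
~~~~++~~
~~~~~~~~
~~~~~~~~
k=7  ~~~~~~~~
~~~~~~~~
~~~+>~~~
~~~+~+~~
~~~~++~~
~~~~~~~~
~~~~~~~~
k=8  ~~~~~~~~
~~~~~~~~
~~~++~~~
~~~+v+~~
~~~~++~~
~~~~~~~~
~~~~~~~~
k=9  ~~~~~~~~
~~~~~~~~
~~~++~~~
~~~<++~~
~~~~++~~
~~~~~~~~
~~~~~~~~
k=10  ~~~~~~~~
~~~~~~~~
~~~++~~~
~~~~++~~
~~~v++~~
~~~~~~~~
~~~~~~~~
k=11  ~~~~~~~~
~~~~~~~~
~~~++~~~
~~~~++~~
~~<+++~~
~~~~~~~~
~~~~~~~~
k=12  ~~~~~~~~
~~~~~~~~
~~~++~~~
~~^~++~~
~~++++~~
~~~~~~~~
~~~~~~~~
k=13  ~~~~~~~~
~~~~~~~~
~~~++~~~
~~+>++~~
~~++++~~
~~~~~~~~
~~~~~~~~
k=14  ~~~~~~~~
~~~~~~~~
~~~++~~~
~~++++~~
~~+v++~~
~~~~~~~~
~~~~~~~~
k=15  ~~~~~~~~
~~~~~~~~
~~~++~~~
~~++++~~
~~+~>+~~
~~~~~~~~
~~~~~~~~
k=16  ~~~~~~~~
~~~~~~~~
~~~++~~~
~~++^+~~
~~+~~+~~
~~~~~~~~
~~~~~~~~
k=17  ~~~~~~~~
~~~~~~~~
~~~++~~~
~~+<~+~~
~~+~~+~~
~~~~~~~~
~~~~~~~~
k=18  ~~~~~~~~
~~~~~~~~
~~~++~~~
~~+~~+~~
~~+v~+~~
~~~~~~~~
~~~~~~~~
k=19  ~~~~~~~~
~~~~~~~~
~~~++~~~
~~+~~+~~
~~<+~+~~
~~~~~~~~
~~~~~~~~
k=20  ~~~~~~~~
~~~~~~~~
~~~++~~~
~~+~~+~~
~~~+~+~~
~~v~~~~~
~~~~~~~~
k=21  ~~~~~~~~
~~~~~~~~
~~~++~~~
~~+~~+~~
~~~+~+~~
~<+~~~~~
~~~~~~~~
k=22  ~~~~~~~~
~~~~~~~~
~~~++~~~
~~+~~+~~
~^~+~+~~
~++~~~~~
~~~~~~~~
k=23  ~~~~~~~~
~~~~~~~~
~~~++~~~
~~+~~+~~
~+>+~+~~
~++~~~~~
~~~~~~~~
k=24  ~~~~~~~~
~~~~~~~~
~~~++~~~
~~+~~+~~
~+++~+~~
~+v~~~~~
~~~~~~~~
k=25  ~~~~~~~~
~~~~~~~~
~~~++~~~
~~+~~+~~
~+++~+~~
~+~>~~~~
~~~~~~~~
k=26  ~~~~~~~~
~~~~~~~~
~~~++~~~
~~+~~+~~
~+++~+~~
~+~+~~~~
~~~v~~~~
k=27  ~~~~~~~~
~~~~~~~~
~~~++~~~
~~+~~+~~
~+++~+~~
~+~+~~~~
~~<+~~~~

6,2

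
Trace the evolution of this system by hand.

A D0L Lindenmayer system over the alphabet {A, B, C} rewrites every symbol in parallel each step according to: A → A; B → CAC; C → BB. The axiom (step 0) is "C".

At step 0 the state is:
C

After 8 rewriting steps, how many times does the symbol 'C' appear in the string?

256

step 0: C
step 1: BB
step 2: CACCAC
step 3: BBABBBBABB
step 4: CACCACACACCACCACCACACACCAC
step 5: BBABBBBABBABBABBBBABBBBABBBBABBABBABBBBABB
step 6: CACCACACACCACCACCACACACCACACACCACACACCACCACCACACACCACCACCACACACCACCACCACACACCACACACCACACACCACCACCACACACCAC
step 7: BBABBBBABBABBABBBBABBBBABBBBABBABBABBBBABBABBABBBBABBABBAB…BABBABBABBBBABBABBABBBBABBABBABBBBABBBBABBBBABBABBABBBBABB  (len 170)
step 8: CACCACACACCACCACCACACACCACACACCACACACCACCACCACACACCACCACCA…ACCACCACCACACACCACCACCACACACCACACACCACACACCACCACCACACACCAC  (len 426)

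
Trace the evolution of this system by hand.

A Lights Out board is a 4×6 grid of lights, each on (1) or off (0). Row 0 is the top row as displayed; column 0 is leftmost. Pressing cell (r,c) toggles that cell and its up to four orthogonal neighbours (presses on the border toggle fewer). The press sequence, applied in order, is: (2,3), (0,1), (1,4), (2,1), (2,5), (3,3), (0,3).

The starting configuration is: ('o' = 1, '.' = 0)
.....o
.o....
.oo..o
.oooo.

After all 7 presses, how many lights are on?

12

[0] .....o
.o....
.oo..o
.oooo.
[1] .....o
.o.o..
.o.ooo
.oo.o.
[2] ooo..o
...o..
.o.ooo
.oo.o.
[3] ooo.oo
....oo
.o.o.o
.oo.o.
[4] ooo.oo
.o..oo
o.oo.o
..o.o.
[5] ooo.oo
.o..o.
o.ooo.
..o.oo
[6] ooo.oo
.o..o.
o.o.o.
...o.o
[7] oo.o.o
.o.oo.
o.o.o.
...o.o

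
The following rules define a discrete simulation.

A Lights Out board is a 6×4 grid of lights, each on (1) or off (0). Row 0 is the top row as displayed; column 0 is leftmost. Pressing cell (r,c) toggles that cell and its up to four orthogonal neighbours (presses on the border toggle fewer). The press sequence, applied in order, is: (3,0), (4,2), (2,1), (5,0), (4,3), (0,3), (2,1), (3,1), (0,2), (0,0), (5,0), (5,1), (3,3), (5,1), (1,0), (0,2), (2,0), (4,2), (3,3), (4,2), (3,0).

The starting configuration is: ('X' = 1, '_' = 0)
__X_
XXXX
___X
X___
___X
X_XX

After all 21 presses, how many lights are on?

9

t=0: __X_
XXXX
___X
X___
___X
X_XX
t=1: __X_
XXXX
X__X
_X__
X__X
X_XX
t=2: __X_
XXXX
X__X
_XX_
XXX_
X__X
t=3: __X_
X_XX
_XXX
__X_
XXX_
X__X
t=4: __X_
X_XX
_XXX
__X_
_XX_
_X_X
t=5: __X_
X_XX
_XXX
__XX
_X_X
_X__
t=6: ___X
X_X_
_XXX
__XX
_X_X
_X__
t=7: ___X
XXX_
X__X
_XXX
_X_X
_X__
t=8: ___X
XXX_
XX_X
X__X
___X
_X__
t=9: _XX_
XX__
XX_X
X__X
___X
_X__
t=10: X_X_
_X__
XX_X
X__X
___X
_X__
t=11: X_X_
_X__
XX_X
X__X
X__X
X___
t=12: X_X_
_X__
XX_X
X__X
XX_X
_XX_
t=13: X_X_
_X__
XX__
X_X_
XX__
_XX_
t=14: X_X_
_X__
XX__
X_X_
X___
X___
t=15: __X_
X___
_X__
X_X_
X___
X___
t=16: _X_X
X_X_
_X__
X_X_
X___
X___
t=17: _X_X
__X_
X___
__X_
X___
X___
t=18: _X_X
__X_
X___
____
XXXX
X_X_
t=19: _X_X
__X_
X__X
__XX
XXX_
X_X_
t=20: _X_X
__X_
X__X
___X
X__X
X___
t=21: _X_X
__X_
___X
XX_X
___X
X___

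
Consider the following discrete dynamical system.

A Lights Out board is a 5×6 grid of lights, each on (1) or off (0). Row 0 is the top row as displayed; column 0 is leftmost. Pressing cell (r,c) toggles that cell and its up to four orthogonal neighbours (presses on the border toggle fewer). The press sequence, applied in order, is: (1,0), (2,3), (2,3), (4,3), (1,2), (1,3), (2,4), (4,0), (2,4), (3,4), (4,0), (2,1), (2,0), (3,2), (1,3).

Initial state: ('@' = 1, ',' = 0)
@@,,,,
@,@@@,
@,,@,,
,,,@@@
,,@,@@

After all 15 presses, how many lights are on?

14

[0] @@,,,,
@,@@@,
@,,@,,
,,,@@@
,,@,@@
[1] ,@,,,,
,@@@@,
,,,@,,
,,,@@@
,,@,@@
[2] ,@,,,,
,@@,@,
,,@,@,
,,,,@@
,,@,@@
[3] ,@,,,,
,@@@@,
,,,@,,
,,,@@@
,,@,@@
[4] ,@,,,,
,@@@@,
,,,@,,
,,,,@@
,,,@,@
[5] ,@@,,,
,,,,@,
,,@@,,
,,,,@@
,,,@,@
[6] ,@@@,,
,,@@,,
,,@,,,
,,,,@@
,,,@,@
[7] ,@@@,,
,,@@@,
,,@@@@
,,,,,@
,,,@,@
[8] ,@@@,,
,,@@@,
,,@@@@
@,,,,@
@@,@,@
[9] ,@@@,,
,,@@,,
,,@,,,
@,,,@@
@@,@,@
[10] ,@@@,,
,,@@,,
,,@,@,
@,,@,,
@@,@@@
[11] ,@@@,,
,,@@,,
,,@,@,
,,,@,,
,,,@@@
[12] ,@@@,,
,@@@,,
@@,,@,
,@,@,,
,,,@@@
[13] ,@@@,,
@@@@,,
,,,,@,
@@,@,,
,,,@@@
[14] ,@@@,,
@@@@,,
,,@,@,
@,@,,,
,,@@@@
[15] ,@@,,,
@@,,@,
,,@@@,
@,@,,,
,,@@@@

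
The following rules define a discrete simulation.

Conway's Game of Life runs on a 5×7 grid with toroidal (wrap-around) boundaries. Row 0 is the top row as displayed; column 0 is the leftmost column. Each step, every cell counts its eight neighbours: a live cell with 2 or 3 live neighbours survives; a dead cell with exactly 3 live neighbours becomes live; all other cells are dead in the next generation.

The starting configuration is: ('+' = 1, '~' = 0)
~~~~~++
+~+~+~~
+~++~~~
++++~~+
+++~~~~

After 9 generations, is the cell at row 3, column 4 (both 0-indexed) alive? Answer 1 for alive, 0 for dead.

1

k=0  ~~~~~++
+~+~+~~
+~++~~~
++++~~+
+++~~~~
k=1  ~~++~++
+~+~++~
~~~~+~~
~~~~~~+
~~~+~+~
k=2  ~++~~~~
~++~~~~
~~~++~+
~~~~++~
~~++~+~
k=3  ~~~~~~~
++~~~~~
~~+++~~
~~+~~~+
~+++~+~
k=4  +~~~~~~
~+++~~~
+~++~~~
~~~~~+~
~+++~~~
k=5  +~~~~~~
+~~+~~~
~~~++~~
~~~~+~~
~++~~~~
k=6  +~+~~~~
~~~++~~
~~~++~~
~~+~+~~
~+~~~~~
k=7  ~+++~~~
~~+~+~~
~~+~~+~
~~+~+~~
~+++~~~
k=8  ~~~~+~~
~~~~+~~
~++~++~
~~~~+~~
~~~~+~~
k=9  ~~~+++~
~~~~+~~
~~~~++~
~~~~+~~
~~~+++~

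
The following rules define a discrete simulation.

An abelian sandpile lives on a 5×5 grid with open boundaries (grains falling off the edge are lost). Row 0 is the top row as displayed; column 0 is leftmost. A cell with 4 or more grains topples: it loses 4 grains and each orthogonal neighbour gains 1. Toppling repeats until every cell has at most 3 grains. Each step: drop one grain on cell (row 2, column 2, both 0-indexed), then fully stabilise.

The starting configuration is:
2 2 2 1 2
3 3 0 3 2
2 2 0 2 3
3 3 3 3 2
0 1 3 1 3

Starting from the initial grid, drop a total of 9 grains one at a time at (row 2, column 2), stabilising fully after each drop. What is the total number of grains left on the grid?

0) 2 2 2 1 2
3 3 0 3 2
2 2 0 2 3
3 3 3 3 2
0 1 3 1 3
1) 2 2 2 1 2
3 3 0 3 2
2 2 1 2 3
3 3 3 3 2
0 1 3 1 3
2) 2 2 2 1 2
3 3 0 3 2
2 2 2 2 3
3 3 3 3 2
0 1 3 1 3
3) 2 2 2 1 2
3 3 0 3 2
2 2 3 2 3
3 3 3 3 2
0 1 3 1 3
4) 3 3 2 2 3
1 1 3 1 0
1 2 3 2 2
1 2 3 3 1
1 3 1 0 1
5) 3 3 3 2 3
1 2 0 3 0
1 3 3 0 3
1 3 1 1 2
1 3 2 1 1
6) 3 3 3 2 3
1 3 1 3 0
2 1 1 1 3
2 1 3 1 2
2 0 3 1 1
7) 3 3 3 2 3
1 3 1 3 0
2 1 2 1 3
2 1 3 1 2
2 0 3 1 1
8) 3 3 3 2 3
1 3 1 3 0
2 1 3 1 3
2 1 3 1 2
2 0 3 1 1
9) 3 3 3 2 3
1 3 2 3 0
2 2 1 2 3
2 2 1 2 2
2 1 0 2 1

48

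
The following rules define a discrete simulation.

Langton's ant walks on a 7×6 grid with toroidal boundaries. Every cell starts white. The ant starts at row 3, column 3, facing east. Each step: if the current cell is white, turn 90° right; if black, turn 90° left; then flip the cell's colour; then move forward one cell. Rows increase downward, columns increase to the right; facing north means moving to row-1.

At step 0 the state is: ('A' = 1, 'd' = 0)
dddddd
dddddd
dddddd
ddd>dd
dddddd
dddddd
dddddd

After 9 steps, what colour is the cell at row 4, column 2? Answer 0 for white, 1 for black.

0) dddddd
dddddd
dddddd
ddd>dd
dddddd
dddddd
dddddd
1) dddddd
dddddd
dddddd
dddAdd
dddvdd
dddddd
dddddd
2) dddddd
dddddd
dddddd
dddAdd
dd<Add
dddddd
dddddd
3) dddddd
dddddd
dddddd
dd^Add
ddAAdd
dddddd
dddddd
4) dddddd
dddddd
dddddd
ddA>dd
ddAAdd
dddddd
dddddd
5) dddddd
dddddd
ddd^dd
ddAddd
ddAAdd
dddddd
dddddd
6) dddddd
dddddd
dddA>d
ddAddd
ddAAdd
dddddd
dddddd
7) dddddd
dddddd
dddAAd
ddAdvd
ddAAdd
dddddd
dddddd
8) dddddd
dddddd
dddAAd
ddA<Ad
ddAAdd
dddddd
dddddd
9) dddddd
dddddd
ddd^Ad
ddAAAd
ddAAdd
dddddd
dddddd

1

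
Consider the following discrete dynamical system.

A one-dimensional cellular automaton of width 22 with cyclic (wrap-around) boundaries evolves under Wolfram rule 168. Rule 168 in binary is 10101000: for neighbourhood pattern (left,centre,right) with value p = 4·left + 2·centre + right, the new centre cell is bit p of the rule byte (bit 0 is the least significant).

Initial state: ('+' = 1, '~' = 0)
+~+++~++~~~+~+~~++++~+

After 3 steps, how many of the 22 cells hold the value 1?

8

step 0: +~+++~++~~~+~+~~++++~+
step 1: ~+++~++~~~~~+~~~+++~++
step 2: +++~++~~~~~~~~~~++~++~
step 3: ++~++~~~~~~~~~~~+~++~+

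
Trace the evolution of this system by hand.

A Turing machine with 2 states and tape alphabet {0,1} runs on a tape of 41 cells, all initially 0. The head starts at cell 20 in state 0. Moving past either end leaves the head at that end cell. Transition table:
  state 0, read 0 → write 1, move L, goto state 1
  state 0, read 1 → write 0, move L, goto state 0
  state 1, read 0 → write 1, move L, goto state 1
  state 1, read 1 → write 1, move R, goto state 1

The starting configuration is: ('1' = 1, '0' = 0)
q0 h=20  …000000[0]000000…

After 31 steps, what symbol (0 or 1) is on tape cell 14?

[0] q0 h=20  …000000[0]000000…
[1] q1 h=19  …000000[0]100000…
[2] q1 h=18  …000000[0]110000…
[3] q1 h=17  …000000[0]111000…
[4] q1 h=16  …000000[0]111100…
[5] q1 h=15  …000000[0]111110…
[6] q1 h=14  …000000[0]111111…
[7] q1 h=13  …000000[0]111111…
[8] q1 h=12  …000000[0]111111…
[9] q1 h=11  …000000[0]111111…
[10] q1 h=10  …000000[0]111111…
[11] q1 h= 9  …000000[0]111111…
[12] q1 h= 8  …000000[0]111111…
[13] q1 h= 7  …000000[0]111111…
[14] q1 h= 6  |000000[0]111111…
[15] q1 h= 5  |00000[0]111111…
[16] q1 h= 4  |0000[0]111111…
[17] q1 h= 3  |000[0]111111…
[18] q1 h= 2  |00[0]111111…
[19] q1 h= 1  |0[0]111111…
[20] q1 h= 0  |[0]111111…
[21] q1 h= 0  |[1]111111…
[22] q1 h= 1  |1[1]111111…
[23] q1 h= 2  |11[1]111111…
[24] q1 h= 3  |111[1]111111…
[25] q1 h= 4  |1111[1]111111…
[26] q1 h= 5  |11111[1]111111…
[27] q1 h= 6  |111111[1]111111…
[28] q1 h= 7  …111111[1]111111…
[29] q1 h= 8  …111111[1]111111…
[30] q1 h= 9  …111111[1]111111…
[31] q1 h=10  …111111[1]111111…

1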